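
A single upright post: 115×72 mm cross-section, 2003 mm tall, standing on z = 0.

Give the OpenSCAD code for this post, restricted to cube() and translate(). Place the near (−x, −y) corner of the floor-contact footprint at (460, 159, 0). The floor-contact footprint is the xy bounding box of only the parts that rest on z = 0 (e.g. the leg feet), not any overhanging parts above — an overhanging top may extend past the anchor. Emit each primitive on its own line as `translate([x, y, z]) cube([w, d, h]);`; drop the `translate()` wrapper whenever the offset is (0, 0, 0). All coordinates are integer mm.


translate([460, 159, 0]) cube([115, 72, 2003]);


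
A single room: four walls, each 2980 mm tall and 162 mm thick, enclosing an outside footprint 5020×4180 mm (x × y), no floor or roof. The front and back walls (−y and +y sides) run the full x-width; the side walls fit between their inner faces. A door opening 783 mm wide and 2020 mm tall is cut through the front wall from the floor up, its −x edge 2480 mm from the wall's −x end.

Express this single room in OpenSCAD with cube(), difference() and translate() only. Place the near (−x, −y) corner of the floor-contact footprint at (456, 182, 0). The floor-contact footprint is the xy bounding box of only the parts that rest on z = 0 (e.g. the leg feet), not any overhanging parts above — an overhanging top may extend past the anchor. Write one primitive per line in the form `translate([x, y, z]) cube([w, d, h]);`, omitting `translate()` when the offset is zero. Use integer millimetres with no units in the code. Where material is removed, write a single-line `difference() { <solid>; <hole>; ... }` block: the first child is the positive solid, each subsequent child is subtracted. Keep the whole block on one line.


difference() { translate([456, 182, 0]) cube([5020, 162, 2980]); translate([2936, 182, 0]) cube([783, 162, 2020]); }
translate([456, 4200, 0]) cube([5020, 162, 2980]);
translate([456, 344, 0]) cube([162, 3856, 2980]);
translate([5314, 344, 0]) cube([162, 3856, 2980]);


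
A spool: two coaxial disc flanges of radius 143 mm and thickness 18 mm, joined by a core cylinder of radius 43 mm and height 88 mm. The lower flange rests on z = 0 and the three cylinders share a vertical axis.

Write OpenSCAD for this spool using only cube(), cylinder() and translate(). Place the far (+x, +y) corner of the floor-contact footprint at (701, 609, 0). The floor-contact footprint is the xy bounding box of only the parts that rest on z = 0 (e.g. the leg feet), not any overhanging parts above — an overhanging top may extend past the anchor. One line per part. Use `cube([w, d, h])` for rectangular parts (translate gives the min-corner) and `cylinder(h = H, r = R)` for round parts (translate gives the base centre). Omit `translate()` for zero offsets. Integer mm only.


translate([558, 466, 0]) cylinder(h = 18, r = 143);
translate([558, 466, 18]) cylinder(h = 88, r = 43);
translate([558, 466, 106]) cylinder(h = 18, r = 143);


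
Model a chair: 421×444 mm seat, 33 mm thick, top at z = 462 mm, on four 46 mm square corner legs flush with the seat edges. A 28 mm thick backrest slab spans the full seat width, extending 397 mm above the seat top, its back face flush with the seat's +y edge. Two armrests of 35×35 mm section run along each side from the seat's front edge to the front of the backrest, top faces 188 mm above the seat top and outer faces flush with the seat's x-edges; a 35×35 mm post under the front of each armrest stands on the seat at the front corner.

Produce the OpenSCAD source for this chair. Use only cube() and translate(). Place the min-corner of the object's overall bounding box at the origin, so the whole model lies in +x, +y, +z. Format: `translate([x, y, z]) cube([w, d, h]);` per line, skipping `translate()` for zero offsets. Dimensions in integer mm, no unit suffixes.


// leg_h = 462 - 33 = 429
// arm post h = 188 - 35 = 153
translate([0, 0, 429]) cube([421, 444, 33]);
cube([46, 46, 429]);
translate([375, 0, 0]) cube([46, 46, 429]);
translate([0, 398, 0]) cube([46, 46, 429]);
translate([375, 398, 0]) cube([46, 46, 429]);
translate([0, 416, 462]) cube([421, 28, 397]);
translate([0, 0, 615]) cube([35, 416, 35]);
translate([386, 0, 615]) cube([35, 416, 35]);
translate([0, 0, 462]) cube([35, 35, 153]);
translate([386, 0, 462]) cube([35, 35, 153]);


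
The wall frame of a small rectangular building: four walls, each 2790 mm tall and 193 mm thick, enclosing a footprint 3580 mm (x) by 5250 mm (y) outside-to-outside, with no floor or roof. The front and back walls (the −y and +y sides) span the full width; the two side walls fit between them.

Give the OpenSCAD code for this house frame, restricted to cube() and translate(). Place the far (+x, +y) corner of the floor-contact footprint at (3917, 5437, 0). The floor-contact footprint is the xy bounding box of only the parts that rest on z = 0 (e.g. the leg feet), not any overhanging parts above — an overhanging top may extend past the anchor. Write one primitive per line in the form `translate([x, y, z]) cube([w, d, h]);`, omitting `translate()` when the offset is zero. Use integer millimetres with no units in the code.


translate([337, 187, 0]) cube([3580, 193, 2790]);
translate([337, 5244, 0]) cube([3580, 193, 2790]);
translate([337, 380, 0]) cube([193, 4864, 2790]);
translate([3724, 380, 0]) cube([193, 4864, 2790]);


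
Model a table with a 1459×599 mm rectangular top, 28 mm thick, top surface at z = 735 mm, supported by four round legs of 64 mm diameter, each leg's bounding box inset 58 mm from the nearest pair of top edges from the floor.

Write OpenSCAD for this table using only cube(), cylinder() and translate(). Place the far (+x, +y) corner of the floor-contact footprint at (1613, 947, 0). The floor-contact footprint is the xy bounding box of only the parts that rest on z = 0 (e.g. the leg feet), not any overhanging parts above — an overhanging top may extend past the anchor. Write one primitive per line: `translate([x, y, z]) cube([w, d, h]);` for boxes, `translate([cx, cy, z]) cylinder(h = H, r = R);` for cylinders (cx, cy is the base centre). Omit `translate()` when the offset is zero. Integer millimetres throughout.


translate([212, 406, 707]) cube([1459, 599, 28]);
translate([302, 496, 0]) cylinder(h = 707, r = 32);
translate([1581, 496, 0]) cylinder(h = 707, r = 32);
translate([302, 915, 0]) cylinder(h = 707, r = 32);
translate([1581, 915, 0]) cylinder(h = 707, r = 32);


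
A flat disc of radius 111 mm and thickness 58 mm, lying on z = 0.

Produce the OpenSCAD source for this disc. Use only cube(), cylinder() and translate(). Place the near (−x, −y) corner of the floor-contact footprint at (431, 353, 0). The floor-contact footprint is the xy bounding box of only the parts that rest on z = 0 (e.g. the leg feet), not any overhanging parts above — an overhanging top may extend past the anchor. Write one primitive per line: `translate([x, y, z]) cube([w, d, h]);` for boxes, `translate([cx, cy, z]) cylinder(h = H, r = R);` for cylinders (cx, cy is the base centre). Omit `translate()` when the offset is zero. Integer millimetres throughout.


translate([542, 464, 0]) cylinder(h = 58, r = 111);


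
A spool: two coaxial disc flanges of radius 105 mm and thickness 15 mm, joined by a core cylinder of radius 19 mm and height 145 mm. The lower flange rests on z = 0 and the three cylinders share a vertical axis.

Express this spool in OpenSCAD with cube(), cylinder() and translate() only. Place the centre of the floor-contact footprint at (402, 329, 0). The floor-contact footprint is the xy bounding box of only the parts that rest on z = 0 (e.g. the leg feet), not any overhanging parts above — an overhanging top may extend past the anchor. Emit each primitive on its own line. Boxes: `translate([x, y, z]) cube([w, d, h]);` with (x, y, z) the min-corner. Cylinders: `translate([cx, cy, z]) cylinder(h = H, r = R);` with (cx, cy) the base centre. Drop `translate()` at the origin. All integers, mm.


translate([402, 329, 0]) cylinder(h = 15, r = 105);
translate([402, 329, 15]) cylinder(h = 145, r = 19);
translate([402, 329, 160]) cylinder(h = 15, r = 105);


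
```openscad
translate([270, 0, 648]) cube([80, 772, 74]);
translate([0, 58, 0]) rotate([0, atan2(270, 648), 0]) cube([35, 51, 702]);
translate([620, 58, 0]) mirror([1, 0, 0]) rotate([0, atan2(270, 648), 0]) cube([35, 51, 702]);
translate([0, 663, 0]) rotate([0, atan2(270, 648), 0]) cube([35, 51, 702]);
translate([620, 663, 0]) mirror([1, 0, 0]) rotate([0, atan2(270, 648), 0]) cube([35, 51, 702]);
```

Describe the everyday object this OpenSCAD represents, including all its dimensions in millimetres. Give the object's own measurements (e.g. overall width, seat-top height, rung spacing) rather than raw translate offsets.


A sawhorse. A 80×772×74 mm beam (x, y, z) sits on two A-frame leg pairs. Each pair is two raked legs of 35×51 mm section (51 mm along y) splaying symmetrically in x. Each leg rises 648 mm vertically over 270 mm of horizontal reach and is 702 mm long along its own axis. Every leg's outer bottom edge rests on the floor and its outer top edge meets a bottom edge of the beam — the left legs (tilting toward +x) meet the beam's −x bottom edge, the right legs (their mirror images, tilting toward −x) meet its +x bottom edge — so the leg tops tuck under the beam, the beam's underside is 648 mm above the floor, and the feet are 620 mm apart outside-to-outside with the beam centred between them. The two leg pairs are set in 58 mm from either end of the beam.


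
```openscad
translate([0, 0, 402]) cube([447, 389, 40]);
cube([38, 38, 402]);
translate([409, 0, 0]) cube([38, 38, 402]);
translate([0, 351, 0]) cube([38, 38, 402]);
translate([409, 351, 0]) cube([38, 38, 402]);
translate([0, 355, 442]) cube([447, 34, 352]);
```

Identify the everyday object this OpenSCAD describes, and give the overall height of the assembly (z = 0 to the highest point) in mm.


A chair. The overall height is 794 mm.

A slab on four corner posts with a tall panel at the back — a chair. The seat slab sits at z = 402 with thickness 40, and the 352 mm backrest starts at the seat top, so the overall height is 402 + 40 + 352 = 794 mm.


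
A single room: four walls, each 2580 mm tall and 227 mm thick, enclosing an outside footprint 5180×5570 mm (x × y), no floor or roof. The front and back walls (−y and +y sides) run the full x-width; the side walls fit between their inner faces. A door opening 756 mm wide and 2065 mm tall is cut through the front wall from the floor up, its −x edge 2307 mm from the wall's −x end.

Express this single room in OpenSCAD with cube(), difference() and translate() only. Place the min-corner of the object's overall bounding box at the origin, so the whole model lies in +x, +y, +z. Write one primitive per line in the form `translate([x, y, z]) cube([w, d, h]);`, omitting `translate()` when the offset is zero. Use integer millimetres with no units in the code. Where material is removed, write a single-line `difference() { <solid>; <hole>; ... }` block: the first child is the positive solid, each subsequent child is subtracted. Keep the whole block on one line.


difference() { cube([5180, 227, 2580]); translate([2307, 0, 0]) cube([756, 227, 2065]); }
translate([0, 5343, 0]) cube([5180, 227, 2580]);
translate([0, 227, 0]) cube([227, 5116, 2580]);
translate([4953, 227, 0]) cube([227, 5116, 2580]);


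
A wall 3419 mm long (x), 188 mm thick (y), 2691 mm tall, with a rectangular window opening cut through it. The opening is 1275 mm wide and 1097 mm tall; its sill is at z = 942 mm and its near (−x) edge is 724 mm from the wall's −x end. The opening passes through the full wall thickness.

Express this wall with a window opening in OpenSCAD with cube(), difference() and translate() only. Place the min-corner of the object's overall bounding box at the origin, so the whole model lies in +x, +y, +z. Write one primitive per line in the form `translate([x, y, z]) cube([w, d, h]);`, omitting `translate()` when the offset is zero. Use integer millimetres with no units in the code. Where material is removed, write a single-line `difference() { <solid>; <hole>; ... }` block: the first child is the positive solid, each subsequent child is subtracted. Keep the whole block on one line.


difference() { cube([3419, 188, 2691]); translate([724, 0, 942]) cube([1275, 188, 1097]); }


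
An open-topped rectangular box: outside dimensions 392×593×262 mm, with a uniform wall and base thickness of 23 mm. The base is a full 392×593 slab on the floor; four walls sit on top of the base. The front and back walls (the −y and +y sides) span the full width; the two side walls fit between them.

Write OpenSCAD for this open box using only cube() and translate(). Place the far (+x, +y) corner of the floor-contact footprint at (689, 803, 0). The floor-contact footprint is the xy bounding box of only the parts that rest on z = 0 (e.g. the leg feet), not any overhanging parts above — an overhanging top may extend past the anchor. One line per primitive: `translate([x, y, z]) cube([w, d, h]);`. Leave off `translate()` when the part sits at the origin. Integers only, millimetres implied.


translate([297, 210, 0]) cube([392, 593, 23]);
translate([297, 210, 23]) cube([392, 23, 239]);
translate([297, 780, 23]) cube([392, 23, 239]);
translate([297, 233, 23]) cube([23, 547, 239]);
translate([666, 233, 23]) cube([23, 547, 239]);


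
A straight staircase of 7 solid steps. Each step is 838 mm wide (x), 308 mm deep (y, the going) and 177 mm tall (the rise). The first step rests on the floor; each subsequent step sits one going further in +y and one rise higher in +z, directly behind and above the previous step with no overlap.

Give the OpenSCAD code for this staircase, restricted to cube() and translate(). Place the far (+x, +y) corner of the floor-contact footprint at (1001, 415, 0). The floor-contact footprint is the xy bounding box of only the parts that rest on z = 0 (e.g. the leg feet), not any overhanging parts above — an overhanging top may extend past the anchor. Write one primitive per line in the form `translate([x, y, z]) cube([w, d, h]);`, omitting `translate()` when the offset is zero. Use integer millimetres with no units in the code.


translate([163, 107, 0]) cube([838, 308, 177]);
translate([163, 415, 177]) cube([838, 308, 177]);
translate([163, 723, 354]) cube([838, 308, 177]);
translate([163, 1031, 531]) cube([838, 308, 177]);
translate([163, 1339, 708]) cube([838, 308, 177]);
translate([163, 1647, 885]) cube([838, 308, 177]);
translate([163, 1955, 1062]) cube([838, 308, 177]);


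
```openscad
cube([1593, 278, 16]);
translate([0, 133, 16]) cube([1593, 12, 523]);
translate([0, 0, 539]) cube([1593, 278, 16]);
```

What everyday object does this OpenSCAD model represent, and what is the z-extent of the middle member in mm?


An I-beam. The web height is 523 mm.

Two wide flanges with a thin centred web — an I-beam. Overall 555 mm minus two 16 mm flanges gives a web of 555 − 2·16 = 523 mm.


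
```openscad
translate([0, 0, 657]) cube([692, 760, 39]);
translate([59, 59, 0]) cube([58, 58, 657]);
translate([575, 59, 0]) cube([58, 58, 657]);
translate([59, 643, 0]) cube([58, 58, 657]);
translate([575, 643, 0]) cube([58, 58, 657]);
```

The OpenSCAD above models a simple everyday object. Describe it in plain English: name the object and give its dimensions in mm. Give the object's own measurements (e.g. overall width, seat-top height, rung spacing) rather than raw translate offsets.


A table: top 692 mm (x) × 760 mm (y), 39 mm thick, upper face at z = 696 mm, on four 58×58 mm square legs, each inset 59 mm from the nearest pair of top edges from z = 0 to the bottom of the top.


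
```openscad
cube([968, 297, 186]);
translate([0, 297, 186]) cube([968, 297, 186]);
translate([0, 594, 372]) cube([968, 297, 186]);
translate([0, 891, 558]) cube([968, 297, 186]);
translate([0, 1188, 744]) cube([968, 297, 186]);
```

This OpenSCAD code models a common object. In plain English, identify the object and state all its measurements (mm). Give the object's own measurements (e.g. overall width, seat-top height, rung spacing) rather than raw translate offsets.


A straight staircase of 5 solid steps. Each step is 968 mm wide (x), 297 mm deep (y, the going) and 186 mm tall (the rise). The first step rests on the floor; each subsequent step sits one going further in +y and one rise higher in +z, directly behind and above the previous step with no overlap.


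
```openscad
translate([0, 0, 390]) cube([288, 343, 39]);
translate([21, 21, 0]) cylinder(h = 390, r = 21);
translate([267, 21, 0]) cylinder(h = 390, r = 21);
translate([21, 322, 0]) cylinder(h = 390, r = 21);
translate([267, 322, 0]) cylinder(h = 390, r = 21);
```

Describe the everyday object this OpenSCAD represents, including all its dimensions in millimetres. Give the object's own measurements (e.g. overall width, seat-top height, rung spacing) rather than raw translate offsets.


A four-legged stool. The seat is a 288×343×39 mm slab whose top surface is at z = 429 mm; four round legs, each 42 mm in diameter, run from the floor (z = 0) to the underside of the seat, each leg's axis is inset half a diameter from the nearest pair of seat edges (so the leg's bounding box is flush with the corner).


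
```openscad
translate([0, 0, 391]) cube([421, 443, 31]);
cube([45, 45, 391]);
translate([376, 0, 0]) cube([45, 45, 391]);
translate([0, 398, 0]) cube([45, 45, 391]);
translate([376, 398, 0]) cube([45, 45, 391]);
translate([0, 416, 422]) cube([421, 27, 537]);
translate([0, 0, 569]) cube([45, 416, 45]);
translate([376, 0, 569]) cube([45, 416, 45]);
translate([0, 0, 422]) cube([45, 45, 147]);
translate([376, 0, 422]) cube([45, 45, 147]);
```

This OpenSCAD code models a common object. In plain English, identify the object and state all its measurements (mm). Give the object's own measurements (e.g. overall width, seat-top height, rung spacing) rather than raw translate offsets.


A chair. The seat is a 421×443×31 mm slab with its top at z = 422 mm, on four 45×45 mm corner legs (flush with the seat edges, standing on z = 0). A flat backrest 27 mm thick, 537 mm tall, spans the full seat width and rises from the seat top along its +y edge, rear face flush with the rear of the seat. Two armrests of 45×45 mm section run along each side from the seat's front edge to the front of the backrest, top faces 192 mm above the seat top and outer faces flush with the seat's x-edges; a 45×45 mm post under the front of each armrest stands on the seat at the front corner.


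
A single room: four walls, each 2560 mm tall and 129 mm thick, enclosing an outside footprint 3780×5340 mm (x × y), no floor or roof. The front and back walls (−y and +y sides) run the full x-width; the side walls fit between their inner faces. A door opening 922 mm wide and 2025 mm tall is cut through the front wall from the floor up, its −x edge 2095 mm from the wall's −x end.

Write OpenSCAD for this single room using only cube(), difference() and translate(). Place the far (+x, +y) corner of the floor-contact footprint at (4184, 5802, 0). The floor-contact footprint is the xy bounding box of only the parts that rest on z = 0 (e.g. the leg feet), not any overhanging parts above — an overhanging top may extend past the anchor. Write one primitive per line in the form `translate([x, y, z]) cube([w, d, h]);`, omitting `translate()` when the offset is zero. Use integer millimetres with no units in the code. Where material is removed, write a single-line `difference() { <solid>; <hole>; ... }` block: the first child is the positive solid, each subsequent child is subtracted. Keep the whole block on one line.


difference() { translate([404, 462, 0]) cube([3780, 129, 2560]); translate([2499, 462, 0]) cube([922, 129, 2025]); }
translate([404, 5673, 0]) cube([3780, 129, 2560]);
translate([404, 591, 0]) cube([129, 5082, 2560]);
translate([4055, 591, 0]) cube([129, 5082, 2560]);


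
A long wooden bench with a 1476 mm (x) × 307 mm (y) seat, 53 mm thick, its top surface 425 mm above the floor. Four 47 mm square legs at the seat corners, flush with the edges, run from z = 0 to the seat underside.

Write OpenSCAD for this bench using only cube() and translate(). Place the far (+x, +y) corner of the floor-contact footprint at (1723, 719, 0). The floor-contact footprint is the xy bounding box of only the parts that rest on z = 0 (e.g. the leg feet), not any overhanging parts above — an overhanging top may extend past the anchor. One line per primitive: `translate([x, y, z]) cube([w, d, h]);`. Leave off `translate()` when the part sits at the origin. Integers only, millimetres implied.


translate([247, 412, 372]) cube([1476, 307, 53]);
translate([247, 412, 0]) cube([47, 47, 372]);
translate([247, 672, 0]) cube([47, 47, 372]);
translate([1676, 412, 0]) cube([47, 47, 372]);
translate([1676, 672, 0]) cube([47, 47, 372]);


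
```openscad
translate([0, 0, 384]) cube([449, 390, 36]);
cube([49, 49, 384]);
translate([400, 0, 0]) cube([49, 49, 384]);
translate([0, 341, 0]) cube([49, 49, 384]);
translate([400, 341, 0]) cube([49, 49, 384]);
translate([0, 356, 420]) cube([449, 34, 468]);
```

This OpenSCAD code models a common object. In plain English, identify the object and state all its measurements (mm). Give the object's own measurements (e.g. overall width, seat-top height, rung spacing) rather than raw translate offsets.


A chair. The seat is a 449×390×36 mm slab with its top at z = 420 mm, on four 49×49 mm corner legs (flush with the seat edges, standing on z = 0). A flat backrest 34 mm thick, 468 mm tall, spans the full seat width and rises from the seat top along its +y edge, rear face flush with the rear of the seat.


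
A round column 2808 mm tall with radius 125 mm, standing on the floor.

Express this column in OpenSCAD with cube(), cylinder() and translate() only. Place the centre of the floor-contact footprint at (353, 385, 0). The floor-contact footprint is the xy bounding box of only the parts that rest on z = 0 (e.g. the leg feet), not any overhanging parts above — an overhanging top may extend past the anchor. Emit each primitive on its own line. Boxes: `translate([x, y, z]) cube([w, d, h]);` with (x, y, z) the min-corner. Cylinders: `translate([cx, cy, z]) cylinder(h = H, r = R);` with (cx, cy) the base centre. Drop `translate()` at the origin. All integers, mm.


translate([353, 385, 0]) cylinder(h = 2808, r = 125);


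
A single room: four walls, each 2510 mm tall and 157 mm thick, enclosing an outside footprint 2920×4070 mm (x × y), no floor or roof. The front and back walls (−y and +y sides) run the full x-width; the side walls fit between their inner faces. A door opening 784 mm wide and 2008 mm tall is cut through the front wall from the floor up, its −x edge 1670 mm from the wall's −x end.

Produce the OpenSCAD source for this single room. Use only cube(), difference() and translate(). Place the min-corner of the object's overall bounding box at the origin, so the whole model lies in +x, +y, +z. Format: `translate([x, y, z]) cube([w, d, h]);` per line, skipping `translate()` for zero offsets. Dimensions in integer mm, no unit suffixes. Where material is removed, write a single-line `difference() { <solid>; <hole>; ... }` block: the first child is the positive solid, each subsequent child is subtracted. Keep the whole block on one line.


difference() { cube([2920, 157, 2510]); translate([1670, 0, 0]) cube([784, 157, 2008]); }
translate([0, 3913, 0]) cube([2920, 157, 2510]);
translate([0, 157, 0]) cube([157, 3756, 2510]);
translate([2763, 157, 0]) cube([157, 3756, 2510]);


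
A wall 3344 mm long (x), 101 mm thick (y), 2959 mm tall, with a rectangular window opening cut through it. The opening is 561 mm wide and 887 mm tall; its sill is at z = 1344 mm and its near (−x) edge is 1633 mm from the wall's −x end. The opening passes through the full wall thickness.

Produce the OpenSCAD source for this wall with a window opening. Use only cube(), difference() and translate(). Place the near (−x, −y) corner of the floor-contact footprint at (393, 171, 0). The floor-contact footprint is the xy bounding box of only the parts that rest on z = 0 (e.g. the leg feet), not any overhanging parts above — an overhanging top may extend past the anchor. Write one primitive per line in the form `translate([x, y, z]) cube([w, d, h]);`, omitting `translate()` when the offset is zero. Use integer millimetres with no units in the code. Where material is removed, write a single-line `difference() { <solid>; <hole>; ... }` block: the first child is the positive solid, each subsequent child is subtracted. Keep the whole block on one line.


difference() { translate([393, 171, 0]) cube([3344, 101, 2959]); translate([2026, 171, 1344]) cube([561, 101, 887]); }


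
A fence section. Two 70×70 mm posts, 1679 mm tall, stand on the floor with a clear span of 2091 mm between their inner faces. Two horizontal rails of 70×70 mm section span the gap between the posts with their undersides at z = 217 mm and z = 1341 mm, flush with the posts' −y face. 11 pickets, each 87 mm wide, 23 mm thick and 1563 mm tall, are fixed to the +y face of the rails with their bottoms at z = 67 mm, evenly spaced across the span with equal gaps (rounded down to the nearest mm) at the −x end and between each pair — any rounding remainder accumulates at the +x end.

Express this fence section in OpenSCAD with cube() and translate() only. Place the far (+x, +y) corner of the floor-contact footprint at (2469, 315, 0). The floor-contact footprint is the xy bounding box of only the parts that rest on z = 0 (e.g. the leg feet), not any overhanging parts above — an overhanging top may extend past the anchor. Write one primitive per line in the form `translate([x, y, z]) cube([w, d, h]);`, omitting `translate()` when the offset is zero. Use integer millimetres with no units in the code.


translate([238, 245, 0]) cube([70, 70, 1679]);
translate([2399, 245, 0]) cube([70, 70, 1679]);
translate([308, 245, 217]) cube([2091, 70, 70]);
translate([308, 245, 1341]) cube([2091, 70, 70]);
translate([402, 315, 67]) cube([87, 23, 1563]);
translate([583, 315, 67]) cube([87, 23, 1563]);
translate([764, 315, 67]) cube([87, 23, 1563]);
translate([945, 315, 67]) cube([87, 23, 1563]);
translate([1126, 315, 67]) cube([87, 23, 1563]);
translate([1307, 315, 67]) cube([87, 23, 1563]);
translate([1488, 315, 67]) cube([87, 23, 1563]);
translate([1669, 315, 67]) cube([87, 23, 1563]);
translate([1850, 315, 67]) cube([87, 23, 1563]);
translate([2031, 315, 67]) cube([87, 23, 1563]);
translate([2212, 315, 67]) cube([87, 23, 1563]);


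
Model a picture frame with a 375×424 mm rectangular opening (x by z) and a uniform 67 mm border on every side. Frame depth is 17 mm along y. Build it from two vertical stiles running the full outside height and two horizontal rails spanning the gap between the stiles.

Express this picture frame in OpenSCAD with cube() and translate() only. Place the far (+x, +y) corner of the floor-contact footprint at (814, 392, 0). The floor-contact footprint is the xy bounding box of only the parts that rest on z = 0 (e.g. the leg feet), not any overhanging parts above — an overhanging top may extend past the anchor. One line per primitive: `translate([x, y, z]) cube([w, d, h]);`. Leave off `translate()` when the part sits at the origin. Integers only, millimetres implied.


translate([305, 375, 0]) cube([67, 17, 558]);
translate([747, 375, 0]) cube([67, 17, 558]);
translate([372, 375, 0]) cube([375, 17, 67]);
translate([372, 375, 491]) cube([375, 17, 67]);


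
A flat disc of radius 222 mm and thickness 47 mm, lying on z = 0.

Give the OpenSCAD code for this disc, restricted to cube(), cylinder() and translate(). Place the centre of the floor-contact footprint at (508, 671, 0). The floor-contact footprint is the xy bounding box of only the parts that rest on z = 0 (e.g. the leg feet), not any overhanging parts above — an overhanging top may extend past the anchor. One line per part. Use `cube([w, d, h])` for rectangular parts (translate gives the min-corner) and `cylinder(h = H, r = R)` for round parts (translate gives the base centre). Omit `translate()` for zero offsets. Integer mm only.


translate([508, 671, 0]) cylinder(h = 47, r = 222);


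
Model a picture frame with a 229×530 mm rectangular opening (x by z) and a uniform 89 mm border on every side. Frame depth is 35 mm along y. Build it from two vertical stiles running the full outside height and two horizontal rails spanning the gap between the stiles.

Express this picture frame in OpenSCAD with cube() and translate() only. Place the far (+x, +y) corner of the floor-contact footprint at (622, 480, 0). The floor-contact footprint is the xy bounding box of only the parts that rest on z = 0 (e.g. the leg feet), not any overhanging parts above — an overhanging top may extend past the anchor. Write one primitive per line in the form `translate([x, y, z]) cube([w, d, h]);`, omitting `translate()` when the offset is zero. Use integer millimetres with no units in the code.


translate([215, 445, 0]) cube([89, 35, 708]);
translate([533, 445, 0]) cube([89, 35, 708]);
translate([304, 445, 0]) cube([229, 35, 89]);
translate([304, 445, 619]) cube([229, 35, 89]);


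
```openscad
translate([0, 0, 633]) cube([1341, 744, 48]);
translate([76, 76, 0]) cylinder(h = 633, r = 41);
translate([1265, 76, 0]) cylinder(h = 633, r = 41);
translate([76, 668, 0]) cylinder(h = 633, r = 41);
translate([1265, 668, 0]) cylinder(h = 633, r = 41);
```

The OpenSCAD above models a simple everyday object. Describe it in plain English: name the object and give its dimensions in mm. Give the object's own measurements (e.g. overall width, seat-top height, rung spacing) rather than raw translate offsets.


A rectangular dining table. The top is 1341×744×48 mm with its upper surface at z = 681 mm. It stands on four round legs of 82 mm diameter, each leg's bounding box inset 35 mm from the nearest pair of top edges, running from the floor to the underside of the top.


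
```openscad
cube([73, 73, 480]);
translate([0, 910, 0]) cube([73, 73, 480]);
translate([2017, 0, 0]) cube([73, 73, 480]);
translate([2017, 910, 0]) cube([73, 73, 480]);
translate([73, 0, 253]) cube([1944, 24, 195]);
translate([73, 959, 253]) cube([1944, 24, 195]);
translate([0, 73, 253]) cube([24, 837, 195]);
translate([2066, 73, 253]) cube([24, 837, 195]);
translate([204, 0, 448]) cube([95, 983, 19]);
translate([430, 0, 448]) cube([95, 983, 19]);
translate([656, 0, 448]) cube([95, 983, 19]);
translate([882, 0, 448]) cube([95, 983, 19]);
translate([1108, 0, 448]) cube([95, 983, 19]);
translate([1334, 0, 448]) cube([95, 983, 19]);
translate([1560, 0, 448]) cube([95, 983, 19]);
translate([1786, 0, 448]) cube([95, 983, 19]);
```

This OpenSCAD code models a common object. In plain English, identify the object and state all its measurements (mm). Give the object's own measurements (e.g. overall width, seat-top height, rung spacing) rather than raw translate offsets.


A bed frame 2090 mm long (x) by 983 mm wide (y). Four 73×73 mm corner posts, 480 mm tall, at the corners of the footprint. Four rails of 24 mm thickness and 195 mm height run between adjacent posts with their undersides at z = 253 mm, their outer faces flush with the outside of the frame (the two x-running rails run between the posts' inner faces; the two y-running rails run between the posts' inner faces). 8 slats, each 95 mm wide (x) and 19 mm thick, lie across the top of the two x-running rails, running the full 983 mm width of the frame in y; along x they sit between the end posts with a 131 mm gap after the −x posts and between neighbouring slats, leaving 136 mm before the +x posts.


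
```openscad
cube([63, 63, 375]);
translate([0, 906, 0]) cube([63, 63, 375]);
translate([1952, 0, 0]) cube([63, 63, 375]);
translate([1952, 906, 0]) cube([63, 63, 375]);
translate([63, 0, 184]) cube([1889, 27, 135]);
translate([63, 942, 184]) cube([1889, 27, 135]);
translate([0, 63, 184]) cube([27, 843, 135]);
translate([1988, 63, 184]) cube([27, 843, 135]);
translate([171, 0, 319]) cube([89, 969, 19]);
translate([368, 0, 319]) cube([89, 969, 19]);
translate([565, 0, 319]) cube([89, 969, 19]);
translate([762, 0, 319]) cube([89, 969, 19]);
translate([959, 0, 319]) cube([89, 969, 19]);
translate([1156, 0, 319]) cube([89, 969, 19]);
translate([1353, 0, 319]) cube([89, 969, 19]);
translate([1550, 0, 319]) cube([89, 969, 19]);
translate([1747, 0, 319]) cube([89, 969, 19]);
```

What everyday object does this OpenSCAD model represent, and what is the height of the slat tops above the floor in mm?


A bed frame. The slat-top height is 338 mm.

Four posts, four rails, and a row of slats — a bed frame. Slats sit on the rails at z = 184 + 135 = 319; with slat thickness 19, the top is 338 mm.


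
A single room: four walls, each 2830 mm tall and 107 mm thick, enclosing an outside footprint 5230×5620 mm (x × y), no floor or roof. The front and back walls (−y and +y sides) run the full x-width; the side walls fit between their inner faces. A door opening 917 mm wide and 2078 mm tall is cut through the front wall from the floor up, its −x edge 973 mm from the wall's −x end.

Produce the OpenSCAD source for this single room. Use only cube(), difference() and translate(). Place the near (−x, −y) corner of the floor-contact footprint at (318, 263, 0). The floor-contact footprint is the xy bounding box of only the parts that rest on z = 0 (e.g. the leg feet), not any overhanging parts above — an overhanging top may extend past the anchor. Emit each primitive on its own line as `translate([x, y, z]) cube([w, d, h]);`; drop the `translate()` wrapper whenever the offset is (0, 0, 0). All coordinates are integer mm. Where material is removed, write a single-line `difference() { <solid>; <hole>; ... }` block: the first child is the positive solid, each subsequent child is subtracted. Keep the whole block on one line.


difference() { translate([318, 263, 0]) cube([5230, 107, 2830]); translate([1291, 263, 0]) cube([917, 107, 2078]); }
translate([318, 5776, 0]) cube([5230, 107, 2830]);
translate([318, 370, 0]) cube([107, 5406, 2830]);
translate([5441, 370, 0]) cube([107, 5406, 2830]);


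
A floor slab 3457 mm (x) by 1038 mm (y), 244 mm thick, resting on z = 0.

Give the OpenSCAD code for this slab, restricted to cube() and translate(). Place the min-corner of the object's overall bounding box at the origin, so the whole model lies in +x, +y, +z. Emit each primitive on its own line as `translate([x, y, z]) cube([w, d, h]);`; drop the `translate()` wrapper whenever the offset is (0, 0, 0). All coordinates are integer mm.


cube([3457, 1038, 244]);


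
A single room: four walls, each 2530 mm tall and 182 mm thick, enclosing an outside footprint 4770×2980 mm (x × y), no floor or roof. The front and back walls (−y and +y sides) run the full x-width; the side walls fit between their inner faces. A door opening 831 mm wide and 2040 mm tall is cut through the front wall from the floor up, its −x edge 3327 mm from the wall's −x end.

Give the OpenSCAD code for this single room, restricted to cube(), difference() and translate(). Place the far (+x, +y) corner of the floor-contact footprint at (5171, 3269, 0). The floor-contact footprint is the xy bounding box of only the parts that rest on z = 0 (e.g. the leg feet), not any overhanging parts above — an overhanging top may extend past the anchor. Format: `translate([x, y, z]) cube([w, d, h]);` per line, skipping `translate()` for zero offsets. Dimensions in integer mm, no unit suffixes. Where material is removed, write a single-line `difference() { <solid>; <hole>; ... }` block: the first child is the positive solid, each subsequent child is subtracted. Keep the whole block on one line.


difference() { translate([401, 289, 0]) cube([4770, 182, 2530]); translate([3728, 289, 0]) cube([831, 182, 2040]); }
translate([401, 3087, 0]) cube([4770, 182, 2530]);
translate([401, 471, 0]) cube([182, 2616, 2530]);
translate([4989, 471, 0]) cube([182, 2616, 2530]);


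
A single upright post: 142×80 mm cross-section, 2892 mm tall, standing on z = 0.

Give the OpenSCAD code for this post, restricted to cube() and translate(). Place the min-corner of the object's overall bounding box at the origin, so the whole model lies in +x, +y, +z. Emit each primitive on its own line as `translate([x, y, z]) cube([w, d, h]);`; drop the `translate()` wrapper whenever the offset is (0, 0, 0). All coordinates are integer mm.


cube([142, 80, 2892]);


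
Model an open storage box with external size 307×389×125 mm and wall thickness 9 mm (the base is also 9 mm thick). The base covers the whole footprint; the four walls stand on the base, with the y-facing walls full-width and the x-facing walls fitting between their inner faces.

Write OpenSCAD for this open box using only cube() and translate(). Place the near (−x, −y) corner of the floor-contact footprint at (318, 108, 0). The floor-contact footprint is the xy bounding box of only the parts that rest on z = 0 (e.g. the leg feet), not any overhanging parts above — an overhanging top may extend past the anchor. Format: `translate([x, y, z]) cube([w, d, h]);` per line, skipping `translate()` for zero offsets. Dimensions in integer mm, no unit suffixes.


translate([318, 108, 0]) cube([307, 389, 9]);
translate([318, 108, 9]) cube([307, 9, 116]);
translate([318, 488, 9]) cube([307, 9, 116]);
translate([318, 117, 9]) cube([9, 371, 116]);
translate([616, 117, 9]) cube([9, 371, 116]);


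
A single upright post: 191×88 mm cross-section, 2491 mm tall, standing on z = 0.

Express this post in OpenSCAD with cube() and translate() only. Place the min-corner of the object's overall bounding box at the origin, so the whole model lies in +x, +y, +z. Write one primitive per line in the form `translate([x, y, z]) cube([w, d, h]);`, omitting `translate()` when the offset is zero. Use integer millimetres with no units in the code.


cube([191, 88, 2491]);


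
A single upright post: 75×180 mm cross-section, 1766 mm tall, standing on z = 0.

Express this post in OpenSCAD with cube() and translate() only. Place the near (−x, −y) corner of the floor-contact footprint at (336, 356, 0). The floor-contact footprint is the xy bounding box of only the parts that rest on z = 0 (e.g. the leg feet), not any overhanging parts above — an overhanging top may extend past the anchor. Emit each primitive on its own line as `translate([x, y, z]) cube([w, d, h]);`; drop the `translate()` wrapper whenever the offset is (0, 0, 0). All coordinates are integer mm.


translate([336, 356, 0]) cube([75, 180, 1766]);


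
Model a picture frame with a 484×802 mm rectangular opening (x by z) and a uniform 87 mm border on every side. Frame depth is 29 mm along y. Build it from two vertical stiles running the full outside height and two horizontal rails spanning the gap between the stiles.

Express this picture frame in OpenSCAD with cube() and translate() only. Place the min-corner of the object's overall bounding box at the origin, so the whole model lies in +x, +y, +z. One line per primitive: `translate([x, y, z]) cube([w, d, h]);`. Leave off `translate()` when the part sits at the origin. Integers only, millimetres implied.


cube([87, 29, 976]);
translate([571, 0, 0]) cube([87, 29, 976]);
translate([87, 0, 0]) cube([484, 29, 87]);
translate([87, 0, 889]) cube([484, 29, 87]);


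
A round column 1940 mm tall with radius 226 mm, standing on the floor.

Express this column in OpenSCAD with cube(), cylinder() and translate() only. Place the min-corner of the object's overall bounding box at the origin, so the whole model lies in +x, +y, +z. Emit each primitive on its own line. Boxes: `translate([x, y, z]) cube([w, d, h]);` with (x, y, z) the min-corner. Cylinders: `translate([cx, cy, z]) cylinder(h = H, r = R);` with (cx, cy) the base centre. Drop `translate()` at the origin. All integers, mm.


translate([226, 226, 0]) cylinder(h = 1940, r = 226);


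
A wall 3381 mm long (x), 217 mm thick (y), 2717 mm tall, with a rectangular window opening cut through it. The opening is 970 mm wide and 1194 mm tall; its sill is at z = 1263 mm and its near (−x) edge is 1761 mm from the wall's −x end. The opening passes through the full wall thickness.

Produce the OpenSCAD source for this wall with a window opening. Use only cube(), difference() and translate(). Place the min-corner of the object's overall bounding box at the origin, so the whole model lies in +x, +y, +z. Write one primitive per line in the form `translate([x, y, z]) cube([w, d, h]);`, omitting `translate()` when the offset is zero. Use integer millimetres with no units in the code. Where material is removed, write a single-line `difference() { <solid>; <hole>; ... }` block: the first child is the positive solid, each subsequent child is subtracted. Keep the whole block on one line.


difference() { cube([3381, 217, 2717]); translate([1761, 0, 1263]) cube([970, 217, 1194]); }
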